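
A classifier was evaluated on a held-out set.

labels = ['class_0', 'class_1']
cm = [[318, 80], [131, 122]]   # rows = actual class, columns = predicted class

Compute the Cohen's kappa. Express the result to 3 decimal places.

0.292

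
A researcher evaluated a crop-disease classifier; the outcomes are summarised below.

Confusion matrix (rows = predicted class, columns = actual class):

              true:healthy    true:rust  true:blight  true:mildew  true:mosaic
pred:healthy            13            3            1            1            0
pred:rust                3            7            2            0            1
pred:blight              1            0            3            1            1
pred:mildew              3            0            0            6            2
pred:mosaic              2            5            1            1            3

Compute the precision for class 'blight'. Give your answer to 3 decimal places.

Take TP from the diagonal, FP from the rest of the 'blight' prediction marginal, FN from the rest of the 'blight' actual marginal.
precision = TP/(TP+FP).
blight: TP=3, FP=1+0+1+1=3 → 3/6 = 0.5000

0.500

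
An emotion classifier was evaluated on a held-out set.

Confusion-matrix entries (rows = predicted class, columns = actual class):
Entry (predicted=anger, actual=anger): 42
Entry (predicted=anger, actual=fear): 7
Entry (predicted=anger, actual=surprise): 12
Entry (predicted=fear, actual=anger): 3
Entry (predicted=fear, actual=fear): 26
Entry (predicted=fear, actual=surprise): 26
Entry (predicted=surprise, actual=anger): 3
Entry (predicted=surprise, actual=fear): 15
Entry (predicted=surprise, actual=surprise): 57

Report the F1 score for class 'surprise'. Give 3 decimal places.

0.671

Treat 'surprise' as positive and all other classes as negative.
F1 score = 2·TP/(2·TP+FP+FN).
surprise: TP=57, FP=3+15=18, FN=12+26=38 → 114/170 = 0.6706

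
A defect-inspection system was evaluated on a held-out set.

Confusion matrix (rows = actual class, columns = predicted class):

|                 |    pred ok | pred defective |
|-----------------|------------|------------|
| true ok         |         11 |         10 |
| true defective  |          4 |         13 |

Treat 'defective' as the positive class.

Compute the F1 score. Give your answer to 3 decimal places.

Precision = TP/(TP+FP) = 13/23 = 0.5652
Recall = TP/(TP+FN) = 13/17 = 0.7647
F1 = 2·TP/(2·TP+FP+FN) = 26/40 = 0.650

0.650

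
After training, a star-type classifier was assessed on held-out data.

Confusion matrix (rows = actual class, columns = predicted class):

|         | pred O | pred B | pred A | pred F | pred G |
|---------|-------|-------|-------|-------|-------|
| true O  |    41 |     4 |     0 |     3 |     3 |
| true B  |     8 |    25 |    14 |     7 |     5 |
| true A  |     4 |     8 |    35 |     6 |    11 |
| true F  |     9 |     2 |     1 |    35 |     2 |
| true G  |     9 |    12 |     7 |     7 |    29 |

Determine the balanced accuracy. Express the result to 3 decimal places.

Balanced accuracy = mean of per-class recall.
  O: recall = 41/51 = 0.8039
  B: recall = 25/59 = 0.4237
  A: recall = 35/64 = 0.5469
  F: recall = 35/49 = 0.7143
  G: recall = 29/64 = 0.4531
Mean = (0.8039 + 0.4237 + 0.5469 + 0.7143 + 0.4531) / 5 = 0.588

0.588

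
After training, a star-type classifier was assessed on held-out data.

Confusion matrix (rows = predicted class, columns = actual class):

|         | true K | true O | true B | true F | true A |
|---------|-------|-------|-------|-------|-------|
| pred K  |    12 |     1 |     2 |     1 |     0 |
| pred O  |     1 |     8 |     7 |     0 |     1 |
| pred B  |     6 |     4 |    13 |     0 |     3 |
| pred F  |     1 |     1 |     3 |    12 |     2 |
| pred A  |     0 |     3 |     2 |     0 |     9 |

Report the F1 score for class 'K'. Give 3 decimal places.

0.667

One-vs-rest for 'K': TP = diagonal; FP = other classes predicted 'K'; FN = 'K' predicted as other.
F1 score = 2·TP/(2·TP+FP+FN).
K: TP=12, FP=1+2+1+0=4, FN=1+6+1+0=8 → 24/36 = 0.6667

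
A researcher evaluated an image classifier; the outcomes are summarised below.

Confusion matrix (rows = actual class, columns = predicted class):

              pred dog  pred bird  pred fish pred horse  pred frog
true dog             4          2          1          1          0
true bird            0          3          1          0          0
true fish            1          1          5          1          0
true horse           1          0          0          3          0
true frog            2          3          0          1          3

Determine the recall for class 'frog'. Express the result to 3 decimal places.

0.333

recall = TP/(TP+FN).
frog: TP=3, FN=2+3+0+1=6 → 3/9 = 0.3333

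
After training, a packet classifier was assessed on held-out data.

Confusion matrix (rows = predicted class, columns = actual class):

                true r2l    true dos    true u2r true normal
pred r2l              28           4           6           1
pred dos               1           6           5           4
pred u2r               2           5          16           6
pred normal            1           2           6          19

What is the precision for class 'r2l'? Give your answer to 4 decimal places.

Treat 'r2l' as positive and all other classes as negative.
precision = TP/(TP+FP).
r2l: TP=28, FP=4+6+1=11 → 28/39 = 0.71795

0.7179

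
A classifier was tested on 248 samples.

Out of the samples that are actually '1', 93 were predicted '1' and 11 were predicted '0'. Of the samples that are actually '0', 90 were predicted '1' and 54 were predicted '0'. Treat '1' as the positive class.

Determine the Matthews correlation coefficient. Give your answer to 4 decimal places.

MCC = (TP·TN − FP·FN) / √((TP+FP)(TP+FN)(TN+FP)(TN+FN))
Numerator = 93·54 − 90·11 = 4032
Denominator = √(183·104·144·65) = √178139520 = 13346.8918
MCC = 4032 / 13346.8918 = 0.3021

0.3021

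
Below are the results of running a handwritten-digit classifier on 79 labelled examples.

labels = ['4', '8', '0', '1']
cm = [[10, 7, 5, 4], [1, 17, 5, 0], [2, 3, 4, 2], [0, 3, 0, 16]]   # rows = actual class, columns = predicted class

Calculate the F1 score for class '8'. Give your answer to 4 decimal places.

Take TP from the diagonal, FP from the rest of the '8' prediction marginal, FN from the rest of the '8' actual marginal.
F1 score = 2·TP/(2·TP+FP+FN).
8: TP=17, FP=7+3+3=13, FN=1+5+0=6 → 34/53 = 0.64151

0.6415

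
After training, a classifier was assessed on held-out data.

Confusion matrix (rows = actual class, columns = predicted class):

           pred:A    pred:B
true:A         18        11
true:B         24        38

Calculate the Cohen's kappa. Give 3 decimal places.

0.209

Observed agreement pₒ = trace/N = 56/91 = 0.6154
Expected agreement pₑ = Σ (rowᵢ·colᵢ)/N² = (29·42 + 62·49)/91² = 0.5139
κ = (pₒ − pₑ)/(1 − pₑ) = (0.6154 − 0.5139)/(1 − 0.5139) = 0.209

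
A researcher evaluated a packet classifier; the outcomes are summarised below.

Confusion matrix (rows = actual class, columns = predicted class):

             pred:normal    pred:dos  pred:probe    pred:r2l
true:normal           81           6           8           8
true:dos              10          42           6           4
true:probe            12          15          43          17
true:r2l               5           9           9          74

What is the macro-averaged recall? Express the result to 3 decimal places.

0.680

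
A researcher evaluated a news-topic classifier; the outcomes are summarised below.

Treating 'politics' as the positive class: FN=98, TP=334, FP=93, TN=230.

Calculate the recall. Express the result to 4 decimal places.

0.7731

Recall = TP/(TP+FN) = 334/(334+98) = 334/432 = 0.7731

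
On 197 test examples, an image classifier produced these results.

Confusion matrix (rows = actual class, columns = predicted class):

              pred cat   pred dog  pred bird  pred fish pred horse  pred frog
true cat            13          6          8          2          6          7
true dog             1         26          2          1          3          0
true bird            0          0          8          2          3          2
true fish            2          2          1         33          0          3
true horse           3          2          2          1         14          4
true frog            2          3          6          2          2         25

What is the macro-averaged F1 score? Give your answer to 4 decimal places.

Per-class F1 score (2·TP/(2·TP+FP+FN)):
  cat: TP=13, FP=1+0+2+3+2=8, FN=6+8+2+6+7=29 → 26/63 = 0.41270
  dog: TP=26, FP=6+0+2+2+3=13, FN=1+2+1+3+0=7 → 52/72 = 0.72222
  bird: TP=8, FP=8+2+1+2+6=19, FN=0+0+2+3+2=7 → 16/42 = 0.38095
  fish: TP=33, FP=2+1+2+1+2=8, FN=2+2+1+0+3=8 → 66/82 = 0.80488
  horse: TP=14, FP=6+3+3+0+2=14, FN=3+2+2+1+4=12 → 28/54 = 0.51852
  frog: TP=25, FP=7+0+2+3+4=16, FN=2+3+6+2+2=15 → 50/81 = 0.61728
Macro-F1 score = mean = (0.41270 + 0.72222 + 0.38095 + 0.80488 + 0.51852 + 0.61728) / 6 = 0.5761

0.5761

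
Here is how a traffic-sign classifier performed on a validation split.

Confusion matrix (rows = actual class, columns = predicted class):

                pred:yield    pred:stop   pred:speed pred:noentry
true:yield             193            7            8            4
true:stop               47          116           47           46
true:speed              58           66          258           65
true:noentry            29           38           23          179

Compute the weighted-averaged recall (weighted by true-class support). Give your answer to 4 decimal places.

Per-class recall (TP/(TP+FN)):
  yield: TP=193, FN=7+8+4=19 → 193/212 = 0.91038
  stop: TP=116, FN=47+47+46=140 → 116/256 = 0.45313
  speed: TP=258, FN=58+66+65=189 → 258/447 = 0.57718
  noentry: TP=179, FN=29+38+23=90 → 179/269 = 0.66543
Weighted-recall = Σ (supportᵢ/N)·recallᵢ with N=1184: (212/1184)·0.91038 + (256/1184)·0.45313 + (447/1184)·0.57718 + (269/1184)·0.66543 = 0.6301

0.6301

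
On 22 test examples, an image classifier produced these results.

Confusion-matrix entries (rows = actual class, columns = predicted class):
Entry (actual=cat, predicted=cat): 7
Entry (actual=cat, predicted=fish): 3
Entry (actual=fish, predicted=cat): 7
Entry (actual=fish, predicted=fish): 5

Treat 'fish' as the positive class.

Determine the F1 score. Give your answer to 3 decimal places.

0.500

Precision = TP/(TP+FP) = 5/8 = 0.6250
Recall = TP/(TP+FN) = 5/12 = 0.4167
F1 = 2·TP/(2·TP+FP+FN) = 10/20 = 0.500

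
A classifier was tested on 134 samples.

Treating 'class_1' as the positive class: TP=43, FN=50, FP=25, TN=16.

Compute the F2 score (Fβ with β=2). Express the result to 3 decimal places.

0.489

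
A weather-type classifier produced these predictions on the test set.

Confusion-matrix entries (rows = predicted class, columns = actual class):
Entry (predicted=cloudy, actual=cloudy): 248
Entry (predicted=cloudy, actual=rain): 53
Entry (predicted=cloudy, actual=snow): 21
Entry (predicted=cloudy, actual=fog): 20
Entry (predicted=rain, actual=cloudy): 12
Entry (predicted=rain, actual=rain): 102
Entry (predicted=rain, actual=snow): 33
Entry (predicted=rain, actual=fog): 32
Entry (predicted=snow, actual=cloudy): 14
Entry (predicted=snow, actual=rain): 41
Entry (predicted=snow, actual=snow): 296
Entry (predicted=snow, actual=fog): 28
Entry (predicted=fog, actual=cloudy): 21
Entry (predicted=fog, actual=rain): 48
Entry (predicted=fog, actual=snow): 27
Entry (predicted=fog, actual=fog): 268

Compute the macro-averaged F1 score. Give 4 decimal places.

Per-class F1 score (2·TP/(2·TP+FP+FN)):
  cloudy: TP=248, FP=53+21+20=94, FN=12+14+21=47 → 496/637 = 0.77865
  rain: TP=102, FP=12+33+32=77, FN=53+41+48=142 → 204/423 = 0.48227
  snow: TP=296, FP=14+41+28=83, FN=21+33+27=81 → 592/756 = 0.78307
  fog: TP=268, FP=21+48+27=96, FN=20+32+28=80 → 536/712 = 0.75281
Macro-F1 score = mean = (0.77865 + 0.48227 + 0.78307 + 0.75281) / 4 = 0.6992

0.6992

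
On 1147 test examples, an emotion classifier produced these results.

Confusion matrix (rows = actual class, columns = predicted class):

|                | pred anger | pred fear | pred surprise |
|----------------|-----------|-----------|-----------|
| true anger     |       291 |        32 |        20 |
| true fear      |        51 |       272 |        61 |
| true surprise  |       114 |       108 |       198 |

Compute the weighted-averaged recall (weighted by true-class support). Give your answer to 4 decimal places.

Per-class recall (TP/(TP+FN)):
  anger: TP=291, FN=32+20=52 → 291/343 = 0.84840
  fear: TP=272, FN=51+61=112 → 272/384 = 0.70833
  surprise: TP=198, FN=114+108=222 → 198/420 = 0.47143
Weighted-recall = Σ (supportᵢ/N)·recallᵢ with N=1147: (343/1147)·0.84840 + (384/1147)·0.70833 + (420/1147)·0.47143 = 0.6635

0.6635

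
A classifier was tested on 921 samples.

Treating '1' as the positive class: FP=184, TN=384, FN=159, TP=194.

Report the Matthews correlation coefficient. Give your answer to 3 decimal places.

MCC = (TP·TN − FP·FN) / √((TP+FP)(TP+FN)(TN+FP)(TN+FN))
Numerator = 194·384 − 184·159 = 45240
Denominator = √(378·353·568·543) = √41154248016 = 202865.0981
MCC = 45240 / 202865.0981 = 0.223

0.223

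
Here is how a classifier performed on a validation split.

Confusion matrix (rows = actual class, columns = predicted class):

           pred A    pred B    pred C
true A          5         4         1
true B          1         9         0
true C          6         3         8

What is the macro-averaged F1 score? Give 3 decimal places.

0.587

Per-class F1 score (2·TP/(2·TP+FP+FN)):
  A: TP=5, FP=1+6=7, FN=4+1=5 → 10/22 = 0.4545
  B: TP=9, FP=4+3=7, FN=1+0=1 → 18/26 = 0.6923
  C: TP=8, FP=1+0=1, FN=6+3=9 → 16/26 = 0.6154
Macro-F1 score = mean = (0.4545 + 0.6923 + 0.6154) / 3 = 0.587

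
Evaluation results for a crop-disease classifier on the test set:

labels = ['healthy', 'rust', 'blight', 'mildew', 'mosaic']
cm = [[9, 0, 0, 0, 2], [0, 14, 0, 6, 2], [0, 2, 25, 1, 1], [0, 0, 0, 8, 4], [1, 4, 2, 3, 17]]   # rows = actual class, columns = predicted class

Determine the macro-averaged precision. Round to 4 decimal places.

0.7248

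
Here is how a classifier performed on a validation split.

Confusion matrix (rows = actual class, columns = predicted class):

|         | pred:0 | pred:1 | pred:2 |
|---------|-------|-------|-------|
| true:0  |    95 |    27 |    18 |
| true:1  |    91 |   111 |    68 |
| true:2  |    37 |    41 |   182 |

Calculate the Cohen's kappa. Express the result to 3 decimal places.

Observed agreement pₒ = trace/N = 388/670 = 0.5791
Expected agreement pₑ = Σ (rowᵢ·colᵢ)/N² = (140·223 + 270·179 + 260·268)/670² = 0.3324
κ = (pₒ − pₑ)/(1 − pₑ) = (0.5791 − 0.3324)/(1 − 0.3324) = 0.370

0.370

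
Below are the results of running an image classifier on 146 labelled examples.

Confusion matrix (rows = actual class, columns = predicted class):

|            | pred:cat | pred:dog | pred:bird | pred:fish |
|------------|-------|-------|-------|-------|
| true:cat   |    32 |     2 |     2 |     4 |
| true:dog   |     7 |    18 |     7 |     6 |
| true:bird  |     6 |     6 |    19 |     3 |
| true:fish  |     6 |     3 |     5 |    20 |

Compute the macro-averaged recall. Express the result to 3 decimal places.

0.605

Per-class recall (TP/(TP+FN)):
  cat: TP=32, FN=2+2+4=8 → 32/40 = 0.8000
  dog: TP=18, FN=7+7+6=20 → 18/38 = 0.4737
  bird: TP=19, FN=6+6+3=15 → 19/34 = 0.5588
  fish: TP=20, FN=6+3+5=14 → 20/34 = 0.5882
Macro-recall = mean = (0.8000 + 0.4737 + 0.5588 + 0.5882) / 4 = 0.605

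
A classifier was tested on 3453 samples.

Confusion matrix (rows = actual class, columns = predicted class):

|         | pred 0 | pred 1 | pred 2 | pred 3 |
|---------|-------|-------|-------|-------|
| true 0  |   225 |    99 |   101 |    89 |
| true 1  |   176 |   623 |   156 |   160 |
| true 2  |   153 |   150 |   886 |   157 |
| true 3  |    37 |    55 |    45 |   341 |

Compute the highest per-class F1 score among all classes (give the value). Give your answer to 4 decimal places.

Per-class F1 score (2·TP/(2·TP+FP+FN)):
  0: TP=225, FP=176+153+37=366, FN=99+101+89=289 → 450/1105 = 0.40724
  1: TP=623, FP=99+150+55=304, FN=176+156+160=492 → 1246/2042 = 0.61019
  2: TP=886, FP=101+156+45=302, FN=153+150+157=460 → 1772/2534 = 0.69929
  3: TP=341, FP=89+160+157=406, FN=37+55+45=137 → 682/1225 = 0.55673
Highest is class '2' with F1 score = 0.6993.

0.6993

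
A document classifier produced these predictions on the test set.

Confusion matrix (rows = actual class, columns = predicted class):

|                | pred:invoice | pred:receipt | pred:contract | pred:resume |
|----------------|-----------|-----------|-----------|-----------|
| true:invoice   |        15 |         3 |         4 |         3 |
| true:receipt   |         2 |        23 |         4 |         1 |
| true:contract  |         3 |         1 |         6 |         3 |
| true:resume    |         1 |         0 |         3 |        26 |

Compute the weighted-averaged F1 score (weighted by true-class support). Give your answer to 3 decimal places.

Per-class F1 score (2·TP/(2·TP+FP+FN)):
  invoice: TP=15, FP=2+3+1=6, FN=3+4+3=10 → 30/46 = 0.6522
  receipt: TP=23, FP=3+1+0=4, FN=2+4+1=7 → 46/57 = 0.8070
  contract: TP=6, FP=4+4+3=11, FN=3+1+3=7 → 12/30 = 0.4000
  resume: TP=26, FP=3+1+3=7, FN=1+0+3=4 → 52/63 = 0.8254
Weighted-F1 score = Σ (supportᵢ/N)·F1 scoreᵢ with N=98: (25/98)·0.6522 + (30/98)·0.8070 + (13/98)·0.4000 + (30/98)·0.8254 = 0.719

0.719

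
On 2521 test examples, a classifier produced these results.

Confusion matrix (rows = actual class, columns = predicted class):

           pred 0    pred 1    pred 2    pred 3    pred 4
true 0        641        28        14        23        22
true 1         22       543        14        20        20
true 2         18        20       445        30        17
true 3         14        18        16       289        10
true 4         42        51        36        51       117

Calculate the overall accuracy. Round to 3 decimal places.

Accuracy = trace / total = (641+543+445+289+117=2035) / 2521 = 2035/2521 = 0.807

0.807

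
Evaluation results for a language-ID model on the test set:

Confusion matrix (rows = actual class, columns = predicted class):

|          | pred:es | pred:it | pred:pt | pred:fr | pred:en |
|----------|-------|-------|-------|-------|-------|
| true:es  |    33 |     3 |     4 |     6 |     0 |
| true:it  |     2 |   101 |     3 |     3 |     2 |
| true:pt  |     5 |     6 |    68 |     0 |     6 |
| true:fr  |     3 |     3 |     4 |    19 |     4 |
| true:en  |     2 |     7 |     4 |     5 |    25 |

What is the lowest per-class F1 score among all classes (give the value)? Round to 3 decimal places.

0.576

Per-class F1 score (2·TP/(2·TP+FP+FN)):
  es: TP=33, FP=2+5+3+2=12, FN=3+4+6+0=13 → 66/91 = 0.7253
  it: TP=101, FP=3+6+3+7=19, FN=2+3+3+2=10 → 202/231 = 0.8745
  pt: TP=68, FP=4+3+4+4=15, FN=5+6+0+6=17 → 136/168 = 0.8095
  fr: TP=19, FP=6+3+0+5=14, FN=3+3+4+4=14 → 38/66 = 0.5758
  en: TP=25, FP=0+2+6+4=12, FN=2+7+4+5=18 → 50/80 = 0.6250
Lowest is class 'fr' with F1 score = 0.576.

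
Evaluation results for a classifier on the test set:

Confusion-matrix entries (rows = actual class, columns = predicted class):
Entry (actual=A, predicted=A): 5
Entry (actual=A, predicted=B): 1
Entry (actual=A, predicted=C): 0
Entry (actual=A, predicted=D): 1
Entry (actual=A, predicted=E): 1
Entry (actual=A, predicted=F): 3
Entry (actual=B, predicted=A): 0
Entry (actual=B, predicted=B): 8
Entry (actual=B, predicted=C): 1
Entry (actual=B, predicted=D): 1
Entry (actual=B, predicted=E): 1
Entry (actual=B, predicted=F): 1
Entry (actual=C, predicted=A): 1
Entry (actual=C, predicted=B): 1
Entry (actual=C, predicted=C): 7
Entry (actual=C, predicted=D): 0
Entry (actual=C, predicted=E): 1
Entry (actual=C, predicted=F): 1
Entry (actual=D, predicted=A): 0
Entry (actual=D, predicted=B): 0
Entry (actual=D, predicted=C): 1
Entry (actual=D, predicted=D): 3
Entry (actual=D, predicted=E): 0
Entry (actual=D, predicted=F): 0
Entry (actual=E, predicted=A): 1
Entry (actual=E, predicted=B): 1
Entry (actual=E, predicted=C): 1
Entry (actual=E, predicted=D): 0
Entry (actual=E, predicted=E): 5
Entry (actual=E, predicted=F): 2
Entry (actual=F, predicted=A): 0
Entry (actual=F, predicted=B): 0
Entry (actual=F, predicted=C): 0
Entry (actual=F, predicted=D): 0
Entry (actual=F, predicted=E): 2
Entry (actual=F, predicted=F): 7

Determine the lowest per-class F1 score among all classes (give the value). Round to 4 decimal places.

0.5000

Per-class F1 score (2·TP/(2·TP+FP+FN)):
  A: TP=5, FP=0+1+0+1+0=2, FN=1+0+1+1+3=6 → 10/18 = 0.55556
  B: TP=8, FP=1+1+0+1+0=3, FN=0+1+1+1+1=4 → 16/23 = 0.69565
  C: TP=7, FP=0+1+1+1+0=3, FN=1+1+0+1+1=4 → 14/21 = 0.66667
  D: TP=3, FP=1+1+0+0+0=2, FN=0+0+1+0+0=1 → 6/9 = 0.66667
  E: TP=5, FP=1+1+1+0+2=5, FN=1+1+1+0+2=5 → 10/20 = 0.50000
  F: TP=7, FP=3+1+1+0+2=7, FN=0+0+0+0+2=2 → 14/23 = 0.60870
Lowest is class 'E' with F1 score = 0.5000.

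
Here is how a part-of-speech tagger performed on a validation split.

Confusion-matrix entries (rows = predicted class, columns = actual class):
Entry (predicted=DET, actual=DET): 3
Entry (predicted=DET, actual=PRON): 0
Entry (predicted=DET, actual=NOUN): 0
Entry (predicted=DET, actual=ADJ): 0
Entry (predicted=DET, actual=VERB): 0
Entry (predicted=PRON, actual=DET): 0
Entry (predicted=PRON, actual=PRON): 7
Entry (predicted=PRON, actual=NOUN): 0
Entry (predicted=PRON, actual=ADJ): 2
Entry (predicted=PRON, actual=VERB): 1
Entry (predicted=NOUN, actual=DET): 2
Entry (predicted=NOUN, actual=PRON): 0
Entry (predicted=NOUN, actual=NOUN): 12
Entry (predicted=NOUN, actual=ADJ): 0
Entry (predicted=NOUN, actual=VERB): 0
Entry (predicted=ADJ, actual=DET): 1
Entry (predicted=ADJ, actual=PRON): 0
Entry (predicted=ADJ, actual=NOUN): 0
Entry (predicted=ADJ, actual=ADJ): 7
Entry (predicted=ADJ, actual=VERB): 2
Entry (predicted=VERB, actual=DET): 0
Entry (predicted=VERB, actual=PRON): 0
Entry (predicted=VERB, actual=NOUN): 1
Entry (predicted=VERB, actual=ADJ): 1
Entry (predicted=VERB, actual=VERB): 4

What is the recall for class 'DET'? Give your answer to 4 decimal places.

0.5000

Treat 'DET' as positive and all other classes as negative.
recall = TP/(TP+FN).
DET: TP=3, FN=0+2+1+0=3 → 3/6 = 0.50000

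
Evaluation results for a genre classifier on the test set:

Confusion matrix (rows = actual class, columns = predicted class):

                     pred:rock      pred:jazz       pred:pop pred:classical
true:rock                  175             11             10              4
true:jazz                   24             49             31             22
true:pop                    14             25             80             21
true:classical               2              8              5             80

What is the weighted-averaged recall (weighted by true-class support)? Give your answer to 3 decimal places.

Per-class recall (TP/(TP+FN)):
  rock: TP=175, FN=11+10+4=25 → 175/200 = 0.8750
  jazz: TP=49, FN=24+31+22=77 → 49/126 = 0.3889
  pop: TP=80, FN=14+25+21=60 → 80/140 = 0.5714
  classical: TP=80, FN=2+8+5=15 → 80/95 = 0.8421
Weighted-recall = Σ (supportᵢ/N)·recallᵢ with N=561: (200/561)·0.8750 + (126/561)·0.3889 + (140/561)·0.5714 + (95/561)·0.8421 = 0.684

0.684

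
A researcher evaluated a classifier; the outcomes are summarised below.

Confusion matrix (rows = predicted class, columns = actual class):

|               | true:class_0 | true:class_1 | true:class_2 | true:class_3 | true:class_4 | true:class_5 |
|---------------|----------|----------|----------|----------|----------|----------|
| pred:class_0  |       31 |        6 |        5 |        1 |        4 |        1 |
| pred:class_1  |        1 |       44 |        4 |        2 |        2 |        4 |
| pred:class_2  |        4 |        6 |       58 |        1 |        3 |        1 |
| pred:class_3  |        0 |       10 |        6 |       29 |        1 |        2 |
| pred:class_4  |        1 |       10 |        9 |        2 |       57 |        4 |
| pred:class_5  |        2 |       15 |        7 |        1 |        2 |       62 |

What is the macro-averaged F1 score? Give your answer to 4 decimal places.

0.7041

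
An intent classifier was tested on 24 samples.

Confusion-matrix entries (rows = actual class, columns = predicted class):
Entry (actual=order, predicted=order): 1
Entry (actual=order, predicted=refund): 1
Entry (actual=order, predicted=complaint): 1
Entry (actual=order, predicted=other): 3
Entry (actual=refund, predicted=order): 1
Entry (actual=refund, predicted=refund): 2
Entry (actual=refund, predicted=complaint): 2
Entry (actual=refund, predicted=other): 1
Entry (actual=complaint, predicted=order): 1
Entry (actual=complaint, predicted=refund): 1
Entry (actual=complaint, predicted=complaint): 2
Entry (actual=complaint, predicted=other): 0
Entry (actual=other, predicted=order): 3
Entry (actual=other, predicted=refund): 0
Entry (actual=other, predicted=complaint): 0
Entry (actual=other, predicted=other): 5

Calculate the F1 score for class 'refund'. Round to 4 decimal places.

Take TP from the diagonal, FP from the rest of the 'refund' prediction marginal, FN from the rest of the 'refund' actual marginal.
F1 score = 2·TP/(2·TP+FP+FN).
refund: TP=2, FP=1+1+0=2, FN=1+2+1=4 → 4/10 = 0.40000

0.4000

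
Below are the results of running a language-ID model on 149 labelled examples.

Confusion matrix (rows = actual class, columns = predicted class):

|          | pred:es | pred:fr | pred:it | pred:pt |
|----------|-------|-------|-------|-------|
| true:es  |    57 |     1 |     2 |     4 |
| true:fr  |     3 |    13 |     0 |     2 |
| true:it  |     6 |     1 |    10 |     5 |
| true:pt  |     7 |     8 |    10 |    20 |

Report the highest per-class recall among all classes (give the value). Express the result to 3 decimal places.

Per-class recall (TP/(TP+FN)):
  es: TP=57, FN=1+2+4=7 → 57/64 = 0.8906
  fr: TP=13, FN=3+0+2=5 → 13/18 = 0.7222
  it: TP=10, FN=6+1+5=12 → 10/22 = 0.4545
  pt: TP=20, FN=7+8+10=25 → 20/45 = 0.4444
Highest is class 'es' with recall = 0.891.

0.891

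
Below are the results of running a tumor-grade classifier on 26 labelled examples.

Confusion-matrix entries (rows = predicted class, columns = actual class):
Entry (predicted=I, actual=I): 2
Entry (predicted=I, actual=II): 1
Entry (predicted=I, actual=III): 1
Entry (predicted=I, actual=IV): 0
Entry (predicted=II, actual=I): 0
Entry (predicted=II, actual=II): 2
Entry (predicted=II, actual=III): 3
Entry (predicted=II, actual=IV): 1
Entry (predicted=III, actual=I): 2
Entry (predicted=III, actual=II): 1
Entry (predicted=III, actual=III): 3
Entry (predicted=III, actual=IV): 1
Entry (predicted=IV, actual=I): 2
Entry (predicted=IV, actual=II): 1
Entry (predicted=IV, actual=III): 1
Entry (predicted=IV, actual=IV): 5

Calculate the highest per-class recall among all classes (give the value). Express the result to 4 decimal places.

Per-class recall (TP/(TP+FN)):
  I: TP=2, FN=0+2+2=4 → 2/6 = 0.33333
  II: TP=2, FN=1+1+1=3 → 2/5 = 0.40000
  III: TP=3, FN=1+3+1=5 → 3/8 = 0.37500
  IV: TP=5, FN=0+1+1=2 → 5/7 = 0.71429
Highest is class 'IV' with recall = 0.7143.

0.7143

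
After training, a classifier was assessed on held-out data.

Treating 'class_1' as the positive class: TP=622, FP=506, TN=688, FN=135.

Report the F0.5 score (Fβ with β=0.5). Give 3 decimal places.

0.590

Fβ = (1+β²)·TP / ((1+β²)·TP + β²·FN + FP), with β²=1/4
= 1.25·622 / (1.25·622 + 0.25·135 + 506) = 0.590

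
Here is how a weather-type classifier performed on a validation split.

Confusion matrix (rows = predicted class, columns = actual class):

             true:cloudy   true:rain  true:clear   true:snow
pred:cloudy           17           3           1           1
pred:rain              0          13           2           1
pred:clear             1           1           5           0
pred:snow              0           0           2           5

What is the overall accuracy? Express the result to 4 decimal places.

Accuracy = trace / total = (17+13+5+5=40) / 52 = 40/52 = 0.7692

0.7692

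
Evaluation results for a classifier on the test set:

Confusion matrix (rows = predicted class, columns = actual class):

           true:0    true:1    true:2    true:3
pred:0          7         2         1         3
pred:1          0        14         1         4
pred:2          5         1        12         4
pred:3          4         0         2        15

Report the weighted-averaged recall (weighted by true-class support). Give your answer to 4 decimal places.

0.6400

Per-class recall (TP/(TP+FN)):
  0: TP=7, FN=0+5+4=9 → 7/16 = 0.43750
  1: TP=14, FN=2+1+0=3 → 14/17 = 0.82353
  2: TP=12, FN=1+1+2=4 → 12/16 = 0.75000
  3: TP=15, FN=3+4+4=11 → 15/26 = 0.57692
Weighted-recall = Σ (supportᵢ/N)·recallᵢ with N=75: (16/75)·0.43750 + (17/75)·0.82353 + (16/75)·0.75000 + (26/75)·0.57692 = 0.6400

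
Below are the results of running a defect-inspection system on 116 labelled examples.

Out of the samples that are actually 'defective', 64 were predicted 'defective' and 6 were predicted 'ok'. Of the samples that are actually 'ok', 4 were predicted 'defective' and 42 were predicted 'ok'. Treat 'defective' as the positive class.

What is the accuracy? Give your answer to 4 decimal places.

0.9138

Accuracy = (TP+TN)/N = (64+42)/116 = 0.9138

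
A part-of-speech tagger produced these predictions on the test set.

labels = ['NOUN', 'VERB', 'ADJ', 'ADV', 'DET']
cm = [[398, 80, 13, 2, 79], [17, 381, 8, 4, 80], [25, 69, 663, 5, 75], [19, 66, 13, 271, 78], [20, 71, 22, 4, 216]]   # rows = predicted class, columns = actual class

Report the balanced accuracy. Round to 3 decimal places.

0.736

Balanced accuracy = mean of per-class recall.
  NOUN: recall = 398/479 = 0.8309
  VERB: recall = 381/667 = 0.5712
  ADJ: recall = 663/719 = 0.9221
  ADV: recall = 271/286 = 0.9476
  DET: recall = 216/528 = 0.4091
Mean = (0.8309 + 0.5712 + 0.9221 + 0.9476 + 0.4091) / 5 = 0.736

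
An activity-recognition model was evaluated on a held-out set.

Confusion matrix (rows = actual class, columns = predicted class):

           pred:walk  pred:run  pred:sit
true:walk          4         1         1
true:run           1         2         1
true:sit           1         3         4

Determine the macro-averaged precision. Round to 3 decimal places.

0.556

Per-class precision (TP/(TP+FP)):
  walk: TP=4, FP=1+1=2 → 4/6 = 0.6667
  run: TP=2, FP=1+3=4 → 2/6 = 0.3333
  sit: TP=4, FP=1+1=2 → 4/6 = 0.6667
Macro-precision = mean = (0.6667 + 0.3333 + 0.6667) / 3 = 0.556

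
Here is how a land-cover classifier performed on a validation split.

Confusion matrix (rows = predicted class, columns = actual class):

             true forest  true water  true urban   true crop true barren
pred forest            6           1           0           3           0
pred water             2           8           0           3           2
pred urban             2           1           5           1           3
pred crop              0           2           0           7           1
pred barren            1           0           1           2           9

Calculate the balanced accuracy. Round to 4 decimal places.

0.6166

Balanced accuracy = mean of per-class recall.
  forest: recall = 6/11 = 0.54545
  water: recall = 8/12 = 0.66667
  urban: recall = 5/6 = 0.83333
  crop: recall = 7/16 = 0.43750
  barren: recall = 9/15 = 0.60000
Mean = (0.54545 + 0.66667 + 0.83333 + 0.43750 + 0.60000) / 5 = 0.6166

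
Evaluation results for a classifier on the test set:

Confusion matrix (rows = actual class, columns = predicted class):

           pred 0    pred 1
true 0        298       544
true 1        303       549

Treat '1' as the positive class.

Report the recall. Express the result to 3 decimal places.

Recall = TP/(TP+FN) = 549/(549+303) = 549/852 = 0.644

0.644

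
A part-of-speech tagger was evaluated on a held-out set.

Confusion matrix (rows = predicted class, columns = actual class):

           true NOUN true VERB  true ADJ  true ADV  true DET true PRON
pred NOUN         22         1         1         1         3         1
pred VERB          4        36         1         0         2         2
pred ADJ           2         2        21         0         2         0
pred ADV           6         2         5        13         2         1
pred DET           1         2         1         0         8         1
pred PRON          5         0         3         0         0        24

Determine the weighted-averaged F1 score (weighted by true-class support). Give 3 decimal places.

Per-class F1 score (2·TP/(2·TP+FP+FN)):
  NOUN: TP=22, FP=1+1+1+3+1=7, FN=4+2+6+1+5=18 → 44/69 = 0.6377
  VERB: TP=36, FP=4+1+0+2+2=9, FN=1+2+2+2+0=7 → 72/88 = 0.8182
  ADJ: TP=21, FP=2+2+0+2+0=6, FN=1+1+5+1+3=11 → 42/59 = 0.7119
  ADV: TP=13, FP=6+2+5+2+1=16, FN=1+0+0+0+0=1 → 26/43 = 0.6047
  DET: TP=8, FP=1+2+1+0+1=5, FN=3+2+2+2+0=9 → 16/30 = 0.5333
  PRON: TP=24, FP=5+0+3+0+0=8, FN=1+2+0+1+1=5 → 48/61 = 0.7869
Weighted-F1 score = Σ (supportᵢ/N)·F1 scoreᵢ with N=175: (40/175)·0.6377 + (43/175)·0.8182 + (32/175)·0.7119 + (14/175)·0.6047 + (17/175)·0.5333 + (29/175)·0.7869 = 0.708

0.708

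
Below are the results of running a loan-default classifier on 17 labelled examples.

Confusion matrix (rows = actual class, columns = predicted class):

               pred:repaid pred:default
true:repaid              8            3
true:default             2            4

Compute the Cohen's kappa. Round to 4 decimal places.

0.3796

Observed agreement pₒ = trace/N = 12/17 = 0.70588
Expected agreement pₑ = Σ (rowᵢ·colᵢ)/N² = (11·10 + 6·7)/17² = 0.52595
κ = (pₒ − pₑ)/(1 − pₑ) = (0.70588 − 0.52595)/(1 − 0.52595) = 0.3796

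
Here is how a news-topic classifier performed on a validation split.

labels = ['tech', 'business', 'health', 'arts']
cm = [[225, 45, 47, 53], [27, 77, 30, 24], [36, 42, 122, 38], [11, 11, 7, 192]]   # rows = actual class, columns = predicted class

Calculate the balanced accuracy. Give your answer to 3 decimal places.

Balanced accuracy = mean of per-class recall.
  tech: recall = 225/370 = 0.6081
  business: recall = 77/158 = 0.4873
  health: recall = 122/238 = 0.5126
  arts: recall = 192/221 = 0.8688
Mean = (0.6081 + 0.4873 + 0.5126 + 0.8688) / 4 = 0.619

0.619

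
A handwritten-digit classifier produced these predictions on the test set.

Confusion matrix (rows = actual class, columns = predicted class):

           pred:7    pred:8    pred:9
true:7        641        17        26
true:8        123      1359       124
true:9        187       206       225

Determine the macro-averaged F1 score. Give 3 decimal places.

Per-class F1 score (2·TP/(2·TP+FP+FN)):
  7: TP=641, FP=123+187=310, FN=17+26=43 → 1282/1635 = 0.7841
  8: TP=1359, FP=17+206=223, FN=123+124=247 → 2718/3188 = 0.8526
  9: TP=225, FP=26+124=150, FN=187+206=393 → 450/993 = 0.4532
Macro-F1 score = mean = (0.7841 + 0.8526 + 0.4532) / 3 = 0.697

0.697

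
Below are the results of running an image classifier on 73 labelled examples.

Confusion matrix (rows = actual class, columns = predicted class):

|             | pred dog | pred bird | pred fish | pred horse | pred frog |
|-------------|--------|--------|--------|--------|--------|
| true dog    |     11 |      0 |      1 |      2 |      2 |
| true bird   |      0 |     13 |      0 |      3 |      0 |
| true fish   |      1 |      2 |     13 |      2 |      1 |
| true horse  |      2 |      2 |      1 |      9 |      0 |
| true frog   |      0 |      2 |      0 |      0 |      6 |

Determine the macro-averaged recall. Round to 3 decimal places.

0.715

Per-class recall (TP/(TP+FN)):
  dog: TP=11, FN=0+1+2+2=5 → 11/16 = 0.6875
  bird: TP=13, FN=0+0+3+0=3 → 13/16 = 0.8125
  fish: TP=13, FN=1+2+2+1=6 → 13/19 = 0.6842
  horse: TP=9, FN=2+2+1+0=5 → 9/14 = 0.6429
  frog: TP=6, FN=0+2+0+0=2 → 6/8 = 0.7500
Macro-recall = mean = (0.6875 + 0.8125 + 0.6842 + 0.6429 + 0.7500) / 5 = 0.715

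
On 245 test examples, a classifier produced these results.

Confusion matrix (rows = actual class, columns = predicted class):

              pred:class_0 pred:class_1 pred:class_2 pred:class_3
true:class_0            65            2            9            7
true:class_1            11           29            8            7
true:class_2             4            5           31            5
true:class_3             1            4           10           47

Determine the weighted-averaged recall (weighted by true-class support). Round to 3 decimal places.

Per-class recall (TP/(TP+FN)):
  class_0: TP=65, FN=2+9+7=18 → 65/83 = 0.7831
  class_1: TP=29, FN=11+8+7=26 → 29/55 = 0.5273
  class_2: TP=31, FN=4+5+5=14 → 31/45 = 0.6889
  class_3: TP=47, FN=1+4+10=15 → 47/62 = 0.7581
Weighted-recall = Σ (supportᵢ/N)·recallᵢ with N=245: (83/245)·0.7831 + (55/245)·0.5273 + (45/245)·0.6889 + (62/245)·0.7581 = 0.702

0.702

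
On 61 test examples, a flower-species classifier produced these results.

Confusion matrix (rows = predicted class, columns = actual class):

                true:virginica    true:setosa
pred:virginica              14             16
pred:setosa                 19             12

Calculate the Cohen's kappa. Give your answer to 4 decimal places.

Observed agreement pₒ = trace/N = 26/61 = 0.42623
Expected agreement pₑ = Σ (rowᵢ·colᵢ)/N² = (33·30 + 28·31)/61² = 0.49933
κ = (pₒ − pₑ)/(1 − pₑ) = (0.42623 − 0.49933)/(1 − 0.49933) = -0.1460

-0.1460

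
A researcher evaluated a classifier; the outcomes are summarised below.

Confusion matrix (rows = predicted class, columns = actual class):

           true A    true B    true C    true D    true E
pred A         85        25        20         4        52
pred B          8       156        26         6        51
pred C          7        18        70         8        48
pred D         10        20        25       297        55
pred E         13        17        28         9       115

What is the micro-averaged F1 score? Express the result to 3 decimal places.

Micro-averaging pools counts across classes: ΣTP=723, ΣFP=450, ΣFN=450.
Micro-F1 score = 2·TP/(2·TP+FP+FN) on pooled counts = 0.616 (equals overall accuracy in single-label multiclass).

0.616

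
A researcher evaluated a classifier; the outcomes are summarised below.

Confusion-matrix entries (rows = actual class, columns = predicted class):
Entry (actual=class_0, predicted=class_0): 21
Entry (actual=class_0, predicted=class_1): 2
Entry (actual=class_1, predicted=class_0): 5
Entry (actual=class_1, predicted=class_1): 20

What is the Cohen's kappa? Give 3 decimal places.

0.709

Observed agreement pₒ = trace/N = 41/48 = 0.8542
Expected agreement pₑ = Σ (rowᵢ·colᵢ)/N² = (23·26 + 25·22)/48² = 0.4983
κ = (pₒ − pₑ)/(1 − pₑ) = (0.8542 − 0.4983)/(1 − 0.4983) = 0.709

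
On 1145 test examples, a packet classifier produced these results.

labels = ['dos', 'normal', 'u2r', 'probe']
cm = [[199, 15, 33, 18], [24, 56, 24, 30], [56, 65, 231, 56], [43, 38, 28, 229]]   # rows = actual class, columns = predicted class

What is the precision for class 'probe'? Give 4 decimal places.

0.6877

precision = TP/(TP+FP).
probe: TP=229, FP=18+30+56=104 → 229/333 = 0.68769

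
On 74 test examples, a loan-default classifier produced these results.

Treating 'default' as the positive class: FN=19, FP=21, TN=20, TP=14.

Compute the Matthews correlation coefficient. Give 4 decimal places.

-0.0876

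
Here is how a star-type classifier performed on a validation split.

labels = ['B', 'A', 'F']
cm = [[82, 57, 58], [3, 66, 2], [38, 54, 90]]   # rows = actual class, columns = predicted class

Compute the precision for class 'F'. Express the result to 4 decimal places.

Take TP from the diagonal, FP from the rest of the 'F' prediction marginal, FN from the rest of the 'F' actual marginal.
precision = TP/(TP+FP).
F: TP=90, FP=58+2=60 → 90/150 = 0.60000

0.6000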